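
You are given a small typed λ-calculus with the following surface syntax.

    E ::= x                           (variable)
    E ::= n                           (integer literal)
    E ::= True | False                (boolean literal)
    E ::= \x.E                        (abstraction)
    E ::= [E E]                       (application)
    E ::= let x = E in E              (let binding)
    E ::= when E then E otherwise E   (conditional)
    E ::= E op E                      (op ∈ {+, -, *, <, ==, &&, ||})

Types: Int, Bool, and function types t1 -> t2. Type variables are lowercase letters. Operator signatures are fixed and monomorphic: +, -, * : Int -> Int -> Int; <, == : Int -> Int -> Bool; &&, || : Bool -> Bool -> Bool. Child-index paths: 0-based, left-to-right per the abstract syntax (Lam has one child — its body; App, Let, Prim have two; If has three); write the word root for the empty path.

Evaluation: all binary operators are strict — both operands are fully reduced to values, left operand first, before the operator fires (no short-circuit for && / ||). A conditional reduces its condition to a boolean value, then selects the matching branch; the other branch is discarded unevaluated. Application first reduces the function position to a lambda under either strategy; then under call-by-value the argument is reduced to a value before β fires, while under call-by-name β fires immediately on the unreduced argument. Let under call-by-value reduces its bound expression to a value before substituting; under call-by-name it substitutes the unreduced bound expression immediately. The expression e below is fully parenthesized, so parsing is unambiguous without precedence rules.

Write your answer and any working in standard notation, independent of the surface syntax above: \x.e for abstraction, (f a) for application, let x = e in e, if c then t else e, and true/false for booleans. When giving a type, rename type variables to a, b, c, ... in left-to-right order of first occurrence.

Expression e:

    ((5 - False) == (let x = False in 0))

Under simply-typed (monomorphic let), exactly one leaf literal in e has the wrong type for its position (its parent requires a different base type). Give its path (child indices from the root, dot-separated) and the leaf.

Trace:
  unify Int ~ Int
  unify Bool ~ Int
  FAIL: mismatch Bool ~ Int

Answer: 0.1 : false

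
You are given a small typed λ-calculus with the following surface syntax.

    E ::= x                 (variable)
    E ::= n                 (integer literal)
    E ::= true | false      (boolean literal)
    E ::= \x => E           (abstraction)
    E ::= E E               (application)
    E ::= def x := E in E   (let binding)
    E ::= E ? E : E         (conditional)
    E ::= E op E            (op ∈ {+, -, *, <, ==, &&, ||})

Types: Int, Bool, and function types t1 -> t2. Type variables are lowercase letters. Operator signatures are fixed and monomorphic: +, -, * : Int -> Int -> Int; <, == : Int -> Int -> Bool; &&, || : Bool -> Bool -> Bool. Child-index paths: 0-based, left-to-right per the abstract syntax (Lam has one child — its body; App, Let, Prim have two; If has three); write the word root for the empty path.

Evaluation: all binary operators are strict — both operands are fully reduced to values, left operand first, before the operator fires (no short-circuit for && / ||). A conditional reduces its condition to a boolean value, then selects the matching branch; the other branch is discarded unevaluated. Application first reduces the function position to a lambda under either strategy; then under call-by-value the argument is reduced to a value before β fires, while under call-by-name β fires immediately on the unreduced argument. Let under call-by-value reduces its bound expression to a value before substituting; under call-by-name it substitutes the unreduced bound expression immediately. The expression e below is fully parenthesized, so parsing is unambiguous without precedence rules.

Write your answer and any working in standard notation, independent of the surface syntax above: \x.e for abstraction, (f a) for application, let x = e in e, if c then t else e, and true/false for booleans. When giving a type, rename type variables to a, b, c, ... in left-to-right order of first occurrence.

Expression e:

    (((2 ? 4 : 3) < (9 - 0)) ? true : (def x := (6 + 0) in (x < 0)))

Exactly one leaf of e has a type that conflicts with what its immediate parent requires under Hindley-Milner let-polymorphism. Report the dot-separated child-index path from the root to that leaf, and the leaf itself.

Working:
  unify Int ~ Bool
  FAIL: mismatch Int ~ Bool

Answer: 0.0.0 : 2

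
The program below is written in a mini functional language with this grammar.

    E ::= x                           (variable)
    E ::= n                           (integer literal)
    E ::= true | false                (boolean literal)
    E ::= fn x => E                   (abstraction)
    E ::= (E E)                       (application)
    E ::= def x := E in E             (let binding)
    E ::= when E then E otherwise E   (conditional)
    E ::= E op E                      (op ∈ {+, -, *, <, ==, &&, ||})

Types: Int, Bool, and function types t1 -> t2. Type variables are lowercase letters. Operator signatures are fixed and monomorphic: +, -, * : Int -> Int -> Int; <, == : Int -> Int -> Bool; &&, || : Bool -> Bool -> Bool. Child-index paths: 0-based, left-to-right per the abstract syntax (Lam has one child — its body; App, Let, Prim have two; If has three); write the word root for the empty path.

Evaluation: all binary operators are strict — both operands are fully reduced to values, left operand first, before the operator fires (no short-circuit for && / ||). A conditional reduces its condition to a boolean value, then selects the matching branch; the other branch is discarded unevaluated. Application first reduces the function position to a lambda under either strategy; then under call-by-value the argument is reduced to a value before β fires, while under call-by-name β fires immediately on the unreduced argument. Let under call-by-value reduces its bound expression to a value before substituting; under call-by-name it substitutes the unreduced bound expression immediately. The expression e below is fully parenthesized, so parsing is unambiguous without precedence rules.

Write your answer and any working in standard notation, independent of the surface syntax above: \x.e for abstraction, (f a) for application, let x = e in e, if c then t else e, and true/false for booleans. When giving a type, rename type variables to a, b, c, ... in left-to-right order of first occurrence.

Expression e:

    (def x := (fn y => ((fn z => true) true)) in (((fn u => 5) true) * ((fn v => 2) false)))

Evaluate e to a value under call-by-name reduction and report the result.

Working:
step 0: (let x = (\y.((\z.true) true)) in (((\u.5) true) * ((\v.2) false)))
step 1: [let@root] (((\u.5) true) * ((\v.2) false))
step 2: [beta@0] (5 * ((\v.2) false))
step 3: [beta@1] (5 * 2)
step 4: [delta@root] 10

Answer: 10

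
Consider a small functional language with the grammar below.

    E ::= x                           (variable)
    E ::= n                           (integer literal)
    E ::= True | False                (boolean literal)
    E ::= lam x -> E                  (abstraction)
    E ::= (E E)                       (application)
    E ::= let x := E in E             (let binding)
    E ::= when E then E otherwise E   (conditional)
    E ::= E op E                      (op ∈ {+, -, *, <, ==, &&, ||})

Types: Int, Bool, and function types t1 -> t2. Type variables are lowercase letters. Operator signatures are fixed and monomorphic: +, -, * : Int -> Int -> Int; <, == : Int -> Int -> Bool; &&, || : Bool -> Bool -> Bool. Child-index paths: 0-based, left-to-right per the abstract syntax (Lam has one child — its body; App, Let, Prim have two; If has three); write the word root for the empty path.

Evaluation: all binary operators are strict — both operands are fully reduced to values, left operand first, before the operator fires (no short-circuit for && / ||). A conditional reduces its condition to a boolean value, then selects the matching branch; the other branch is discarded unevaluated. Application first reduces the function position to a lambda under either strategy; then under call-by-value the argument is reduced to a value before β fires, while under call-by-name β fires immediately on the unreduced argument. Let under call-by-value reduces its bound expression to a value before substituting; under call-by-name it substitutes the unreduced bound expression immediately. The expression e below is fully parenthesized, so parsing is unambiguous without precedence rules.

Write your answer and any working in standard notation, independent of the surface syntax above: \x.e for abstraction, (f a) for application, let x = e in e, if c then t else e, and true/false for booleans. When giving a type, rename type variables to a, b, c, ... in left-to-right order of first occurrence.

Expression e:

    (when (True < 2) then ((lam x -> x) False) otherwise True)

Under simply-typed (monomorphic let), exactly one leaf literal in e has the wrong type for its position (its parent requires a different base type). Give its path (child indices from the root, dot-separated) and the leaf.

Trace:
  unify Bool ~ Int
  FAIL: mismatch Bool ~ Int

Answer: 0.0 : true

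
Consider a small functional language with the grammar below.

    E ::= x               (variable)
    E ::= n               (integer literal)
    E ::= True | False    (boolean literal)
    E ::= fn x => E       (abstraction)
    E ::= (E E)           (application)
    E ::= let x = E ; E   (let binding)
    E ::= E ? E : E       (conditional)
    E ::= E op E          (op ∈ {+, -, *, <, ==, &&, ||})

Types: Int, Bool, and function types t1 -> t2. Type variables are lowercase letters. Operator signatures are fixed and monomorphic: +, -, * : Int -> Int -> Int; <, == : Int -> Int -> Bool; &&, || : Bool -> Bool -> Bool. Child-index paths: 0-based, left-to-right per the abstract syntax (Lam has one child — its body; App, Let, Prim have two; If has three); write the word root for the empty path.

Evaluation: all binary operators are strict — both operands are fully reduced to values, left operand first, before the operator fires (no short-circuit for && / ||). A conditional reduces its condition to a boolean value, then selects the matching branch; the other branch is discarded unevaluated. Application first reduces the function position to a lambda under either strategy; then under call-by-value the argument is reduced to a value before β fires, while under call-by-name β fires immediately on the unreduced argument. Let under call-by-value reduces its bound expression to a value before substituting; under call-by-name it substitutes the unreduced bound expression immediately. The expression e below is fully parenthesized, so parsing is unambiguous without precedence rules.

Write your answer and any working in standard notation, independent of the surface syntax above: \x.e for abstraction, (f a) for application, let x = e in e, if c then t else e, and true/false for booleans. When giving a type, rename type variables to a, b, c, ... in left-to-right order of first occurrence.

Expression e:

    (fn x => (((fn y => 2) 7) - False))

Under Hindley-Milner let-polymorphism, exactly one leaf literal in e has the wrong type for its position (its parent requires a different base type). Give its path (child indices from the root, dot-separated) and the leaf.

Working:
\y._ : b -> Int
  unify b -> Int ~ Int -> c
  unify b ~ Int
  unify Int ~ c
_ _ : Int
  unify Int ~ Int
  unify Bool ~ Int
  FAIL: mismatch Bool ~ Int

Answer: 0.1 : false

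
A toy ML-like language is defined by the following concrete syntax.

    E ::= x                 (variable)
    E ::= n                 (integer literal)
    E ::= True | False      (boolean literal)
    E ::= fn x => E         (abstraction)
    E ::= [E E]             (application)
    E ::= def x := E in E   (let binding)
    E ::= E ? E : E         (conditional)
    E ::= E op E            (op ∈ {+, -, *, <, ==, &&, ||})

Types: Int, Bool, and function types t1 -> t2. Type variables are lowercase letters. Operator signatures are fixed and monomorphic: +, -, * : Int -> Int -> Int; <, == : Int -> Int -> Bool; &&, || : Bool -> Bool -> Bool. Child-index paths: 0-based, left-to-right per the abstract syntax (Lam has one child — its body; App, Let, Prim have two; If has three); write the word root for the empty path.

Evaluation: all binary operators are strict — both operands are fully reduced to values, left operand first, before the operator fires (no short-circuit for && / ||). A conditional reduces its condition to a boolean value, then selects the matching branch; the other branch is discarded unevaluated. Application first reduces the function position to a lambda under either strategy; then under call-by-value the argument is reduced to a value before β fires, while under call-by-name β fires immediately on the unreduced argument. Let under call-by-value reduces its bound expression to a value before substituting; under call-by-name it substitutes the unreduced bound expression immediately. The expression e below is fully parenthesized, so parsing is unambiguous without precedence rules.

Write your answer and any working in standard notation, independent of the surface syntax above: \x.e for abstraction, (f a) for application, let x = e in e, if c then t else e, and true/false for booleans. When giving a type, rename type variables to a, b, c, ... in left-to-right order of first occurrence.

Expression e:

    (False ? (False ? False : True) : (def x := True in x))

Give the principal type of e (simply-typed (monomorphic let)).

Trace:
  unify Bool ~ Bool
  unify Bool ~ Bool
  unify Bool ~ Bool
let x : Bool
x : Bool
  unify Bool ~ Bool

Answer: Bool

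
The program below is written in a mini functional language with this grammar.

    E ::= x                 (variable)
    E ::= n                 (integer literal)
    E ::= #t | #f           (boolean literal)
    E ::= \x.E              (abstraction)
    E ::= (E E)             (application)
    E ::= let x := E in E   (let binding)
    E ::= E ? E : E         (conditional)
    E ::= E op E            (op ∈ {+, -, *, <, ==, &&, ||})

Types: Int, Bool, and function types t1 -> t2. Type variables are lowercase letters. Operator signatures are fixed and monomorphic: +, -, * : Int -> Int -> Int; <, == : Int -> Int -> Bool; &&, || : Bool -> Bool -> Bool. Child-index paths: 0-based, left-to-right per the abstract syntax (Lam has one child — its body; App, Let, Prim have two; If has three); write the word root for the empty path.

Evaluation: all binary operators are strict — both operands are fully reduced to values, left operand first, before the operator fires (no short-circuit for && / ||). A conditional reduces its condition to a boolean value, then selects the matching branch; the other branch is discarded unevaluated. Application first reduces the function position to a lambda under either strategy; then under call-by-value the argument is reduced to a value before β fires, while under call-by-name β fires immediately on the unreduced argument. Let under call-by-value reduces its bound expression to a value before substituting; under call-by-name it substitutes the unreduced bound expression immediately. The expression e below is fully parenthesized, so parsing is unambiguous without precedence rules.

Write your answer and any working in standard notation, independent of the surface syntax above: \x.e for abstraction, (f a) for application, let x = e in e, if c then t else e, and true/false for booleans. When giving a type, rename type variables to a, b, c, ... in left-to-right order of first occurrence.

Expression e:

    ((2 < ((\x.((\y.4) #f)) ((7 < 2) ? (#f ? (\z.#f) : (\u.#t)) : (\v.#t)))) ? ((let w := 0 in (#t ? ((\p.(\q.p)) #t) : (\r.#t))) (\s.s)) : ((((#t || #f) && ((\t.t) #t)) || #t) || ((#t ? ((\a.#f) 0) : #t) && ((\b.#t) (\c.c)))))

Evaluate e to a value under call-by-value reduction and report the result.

Answer: true

Trace:
step 0: (if (2 < ((\x.((\y.4) false)) (if (7 < 2) then (if false then (\z.false) else (\u.true)) else (\v.true)))) then ((let w = 0 in (if true then ((\p.(\q.p)) true) else (\r.true))) (\s.s)) else ((((true || false) && ((\t.t) true)) || true) || ((if true then ((\a.false) 0) else true) && ((\b.true) (\c.c)))))
step 1: [delta@0.1.1.0] (if (2 < ((\x.((\y.4) false)) (if false then (if false then (\z.false) else (\u.true)) else (\v.true)))) then ((let w = 0 in (if true then ((\p.(\q.p)) true) else (\r.true))) (\s.s)) else ((((true || false) && ((\t.t) true)) || true) || ((if true then ((\a.false) 0) else true) && ((\b.true) (\c.c)))))
step 2: [if@0.1.1] (if (2 < ((\x.((\y.4) false)) (\v.true))) then ((let w = 0 in (if true then ((\p.(\q.p)) true) else (\r.true))) (\s.s)) else ((((true || false) && ((\t.t) true)) || true) || ((if true then ((\a.false) 0) else true) && ((\b.true) (\c.c)))))
step 3: [beta@0.1] (if (2 < ((\y.4) false)) then ((let w = 0 in (if true then ((\p.(\q.p)) true) else (\r.true))) (\s.s)) else ((((true || false) && ((\t.t) true)) || true) || ((if true then ((\a.false) 0) else true) && ((\b.true) (\c.c)))))
step 4: [beta@0.1] (if (2 < 4) then ((let w = 0 in (if true then ((\p.(\q.p)) true) else (\r.true))) (\s.s)) else ((((true || false) && ((\t.t) true)) || true) || ((if true then ((\a.false) 0) else true) && ((\b.true) (\c.c)))))
step 5: [delta@0] (if true then ((let w = 0 in (if true then ((\p.(\q.p)) true) else (\r.true))) (\s.s)) else ((((true || false) && ((\t.t) true)) || true) || ((if true then ((\a.false) 0) else true) && ((\b.true) (\c.c)))))
step 6: [if@root] ((let w = 0 in (if true then ((\p.(\q.p)) true) else (\r.true))) (\s.s))
step 7: [let@0] ((if true then ((\p.(\q.p)) true) else (\r.true)) (\s.s))
step 8: [if@0] (((\p.(\q.p)) true) (\s.s))
step 9: [beta@0] ((\q.true) (\s.s))
step 10: [beta@root] true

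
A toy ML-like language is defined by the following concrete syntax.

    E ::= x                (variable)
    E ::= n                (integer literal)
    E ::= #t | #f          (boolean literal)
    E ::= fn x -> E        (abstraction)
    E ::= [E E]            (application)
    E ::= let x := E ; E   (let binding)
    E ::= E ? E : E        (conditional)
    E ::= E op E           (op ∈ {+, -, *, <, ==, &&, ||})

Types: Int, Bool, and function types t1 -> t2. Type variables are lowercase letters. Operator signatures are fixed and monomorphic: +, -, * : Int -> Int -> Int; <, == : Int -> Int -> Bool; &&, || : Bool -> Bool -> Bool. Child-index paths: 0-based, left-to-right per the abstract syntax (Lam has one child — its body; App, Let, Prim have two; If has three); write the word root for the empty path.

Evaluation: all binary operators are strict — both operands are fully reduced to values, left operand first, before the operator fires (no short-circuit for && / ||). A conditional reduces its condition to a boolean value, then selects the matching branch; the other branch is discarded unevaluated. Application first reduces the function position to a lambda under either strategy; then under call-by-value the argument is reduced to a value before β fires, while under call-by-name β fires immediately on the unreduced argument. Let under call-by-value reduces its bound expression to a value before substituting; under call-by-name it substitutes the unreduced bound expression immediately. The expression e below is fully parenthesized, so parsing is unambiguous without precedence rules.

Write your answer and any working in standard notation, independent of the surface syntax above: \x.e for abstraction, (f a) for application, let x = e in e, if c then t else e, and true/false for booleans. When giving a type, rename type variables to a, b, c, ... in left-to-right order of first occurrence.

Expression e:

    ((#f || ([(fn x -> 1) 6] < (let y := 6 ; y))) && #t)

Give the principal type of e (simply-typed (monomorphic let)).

Trace:
  unify Bool ~ Bool
\x._ : a -> Int
  unify a -> Int ~ Int -> b
  unify a ~ Int
  unify Int ~ b
_ _ : Int
  unify Int ~ Int
let y : Int
y : Int
  unify Int ~ Int
  unify Bool ~ Bool
  unify Bool ~ Bool
  unify Bool ~ Bool

Answer: Bool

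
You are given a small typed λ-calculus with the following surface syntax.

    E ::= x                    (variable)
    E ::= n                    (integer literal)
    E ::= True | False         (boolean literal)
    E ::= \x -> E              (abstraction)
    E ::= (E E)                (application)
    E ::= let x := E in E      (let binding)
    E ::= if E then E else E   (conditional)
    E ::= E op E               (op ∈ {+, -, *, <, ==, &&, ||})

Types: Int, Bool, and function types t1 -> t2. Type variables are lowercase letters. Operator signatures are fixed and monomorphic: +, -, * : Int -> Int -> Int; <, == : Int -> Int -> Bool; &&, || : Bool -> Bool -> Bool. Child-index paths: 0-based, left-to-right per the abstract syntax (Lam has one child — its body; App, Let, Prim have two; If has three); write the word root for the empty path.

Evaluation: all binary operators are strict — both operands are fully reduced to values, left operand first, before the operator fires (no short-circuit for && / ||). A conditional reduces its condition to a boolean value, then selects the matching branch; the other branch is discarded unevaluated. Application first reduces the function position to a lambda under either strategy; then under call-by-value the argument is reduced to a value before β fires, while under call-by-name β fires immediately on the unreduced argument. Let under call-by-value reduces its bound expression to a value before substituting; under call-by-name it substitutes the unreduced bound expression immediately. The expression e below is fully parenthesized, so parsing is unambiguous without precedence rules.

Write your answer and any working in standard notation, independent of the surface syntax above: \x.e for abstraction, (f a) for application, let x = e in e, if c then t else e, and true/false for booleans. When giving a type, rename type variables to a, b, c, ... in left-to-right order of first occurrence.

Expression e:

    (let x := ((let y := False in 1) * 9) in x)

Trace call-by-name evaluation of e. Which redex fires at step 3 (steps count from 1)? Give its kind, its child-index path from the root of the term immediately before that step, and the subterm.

Answer: delta at root : (1 * 9)

Working:
step 0: (let x = ((let y = false in 1) * 9) in x)
step 1: [let@root] ((let y = false in 1) * 9)
step 2: [let@0] (1 * 9)
step 3: [delta@root] 9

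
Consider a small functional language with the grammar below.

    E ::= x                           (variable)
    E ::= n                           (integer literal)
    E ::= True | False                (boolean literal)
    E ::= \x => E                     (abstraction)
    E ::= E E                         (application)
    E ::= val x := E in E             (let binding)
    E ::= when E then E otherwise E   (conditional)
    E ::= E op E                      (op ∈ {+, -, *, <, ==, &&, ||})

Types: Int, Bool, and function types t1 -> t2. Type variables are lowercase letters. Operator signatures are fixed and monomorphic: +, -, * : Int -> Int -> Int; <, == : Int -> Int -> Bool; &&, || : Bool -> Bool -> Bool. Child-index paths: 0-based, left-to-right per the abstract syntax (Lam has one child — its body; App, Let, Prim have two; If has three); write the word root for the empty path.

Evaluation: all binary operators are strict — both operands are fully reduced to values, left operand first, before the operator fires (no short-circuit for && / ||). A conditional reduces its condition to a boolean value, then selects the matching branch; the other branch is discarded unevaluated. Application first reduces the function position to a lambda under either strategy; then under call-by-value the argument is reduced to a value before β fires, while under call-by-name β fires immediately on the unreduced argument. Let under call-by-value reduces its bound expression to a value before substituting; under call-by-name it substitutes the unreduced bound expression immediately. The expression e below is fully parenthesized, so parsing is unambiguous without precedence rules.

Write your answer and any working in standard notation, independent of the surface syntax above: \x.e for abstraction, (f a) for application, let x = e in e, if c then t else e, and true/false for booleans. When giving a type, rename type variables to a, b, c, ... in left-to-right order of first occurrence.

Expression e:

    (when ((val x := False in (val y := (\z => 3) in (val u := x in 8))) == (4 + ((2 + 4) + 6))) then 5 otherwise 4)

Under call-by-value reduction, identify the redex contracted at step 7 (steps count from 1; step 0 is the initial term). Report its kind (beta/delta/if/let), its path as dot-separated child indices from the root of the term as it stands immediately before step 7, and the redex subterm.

Answer: delta at 0 : (8 == 16)

Working:
step 0: (if ((let x = false in (let y = (\z.3) in (let u = x in 8))) == (4 + ((2 + 4) + 6))) then 5 else 4)
step 1: [let@0.0] (if ((let y = (\z.3) in (let u = false in 8)) == (4 + ((2 + 4) + 6))) then 5 else 4)
step 2: [let@0.0] (if ((let u = false in 8) == (4 + ((2 + 4) + 6))) then 5 else 4)
step 3: [let@0.0] (if (8 == (4 + ((2 + 4) + 6))) then 5 else 4)
step 4: [delta@0.1.1.0] (if (8 == (4 + (6 + 6))) then 5 else 4)
step 5: [delta@0.1.1] (if (8 == (4 + 12)) then 5 else 4)
step 6: [delta@0.1] (if (8 == 16) then 5 else 4)
step 7: [delta@0] (if false then 5 else 4)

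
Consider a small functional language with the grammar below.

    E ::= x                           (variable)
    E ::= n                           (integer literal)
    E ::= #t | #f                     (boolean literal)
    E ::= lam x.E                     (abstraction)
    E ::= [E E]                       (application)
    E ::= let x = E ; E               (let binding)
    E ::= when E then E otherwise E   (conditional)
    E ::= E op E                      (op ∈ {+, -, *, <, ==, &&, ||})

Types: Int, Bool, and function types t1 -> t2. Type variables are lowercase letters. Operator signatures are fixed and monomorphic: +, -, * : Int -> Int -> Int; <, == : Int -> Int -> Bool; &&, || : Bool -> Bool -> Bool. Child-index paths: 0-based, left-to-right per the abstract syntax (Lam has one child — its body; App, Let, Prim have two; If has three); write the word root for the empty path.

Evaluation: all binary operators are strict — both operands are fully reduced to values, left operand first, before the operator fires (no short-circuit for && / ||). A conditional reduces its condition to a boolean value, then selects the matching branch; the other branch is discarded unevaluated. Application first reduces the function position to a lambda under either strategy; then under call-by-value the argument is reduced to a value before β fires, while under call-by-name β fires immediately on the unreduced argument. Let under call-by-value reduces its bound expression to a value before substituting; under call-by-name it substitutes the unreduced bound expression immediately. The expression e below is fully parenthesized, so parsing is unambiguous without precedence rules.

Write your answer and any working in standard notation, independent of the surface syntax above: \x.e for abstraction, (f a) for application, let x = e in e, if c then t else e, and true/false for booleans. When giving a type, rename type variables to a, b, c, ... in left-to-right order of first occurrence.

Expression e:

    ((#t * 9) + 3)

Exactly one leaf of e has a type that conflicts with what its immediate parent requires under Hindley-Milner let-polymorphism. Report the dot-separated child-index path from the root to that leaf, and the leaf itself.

Answer: 0.0 : true

Working:
  unify Bool ~ Int
  FAIL: mismatch Bool ~ Int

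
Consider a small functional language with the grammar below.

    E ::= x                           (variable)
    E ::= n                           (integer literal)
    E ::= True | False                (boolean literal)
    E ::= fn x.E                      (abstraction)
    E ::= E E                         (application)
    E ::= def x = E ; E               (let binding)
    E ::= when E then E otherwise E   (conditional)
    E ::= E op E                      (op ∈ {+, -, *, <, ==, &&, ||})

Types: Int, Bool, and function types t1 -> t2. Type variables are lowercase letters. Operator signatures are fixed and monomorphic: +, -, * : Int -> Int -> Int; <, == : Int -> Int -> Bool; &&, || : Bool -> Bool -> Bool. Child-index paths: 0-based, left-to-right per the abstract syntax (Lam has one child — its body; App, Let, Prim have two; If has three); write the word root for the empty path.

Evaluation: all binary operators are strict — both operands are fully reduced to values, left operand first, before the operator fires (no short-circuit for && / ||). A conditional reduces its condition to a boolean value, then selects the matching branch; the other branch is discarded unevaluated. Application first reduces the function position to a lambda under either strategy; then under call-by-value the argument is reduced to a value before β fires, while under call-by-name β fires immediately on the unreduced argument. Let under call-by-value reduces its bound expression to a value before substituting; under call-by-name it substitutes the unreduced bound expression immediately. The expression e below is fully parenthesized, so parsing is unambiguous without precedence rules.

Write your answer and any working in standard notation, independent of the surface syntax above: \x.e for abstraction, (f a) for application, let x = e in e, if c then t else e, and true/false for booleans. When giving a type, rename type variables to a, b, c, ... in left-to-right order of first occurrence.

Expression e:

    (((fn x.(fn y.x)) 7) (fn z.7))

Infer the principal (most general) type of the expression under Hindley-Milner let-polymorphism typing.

Trace:
x : a
\y._ : b -> a
\x._ : a -> b -> a
  unify a -> b -> a ~ Int -> c
  unify a ~ Int
  unify b -> Int ~ c
_ _ : b -> Int
\z._ : d -> Int
  unify b -> Int ~ (d -> Int) -> e
  unify b ~ d -> Int
  unify Int ~ e
_ _ : Int

Answer: Int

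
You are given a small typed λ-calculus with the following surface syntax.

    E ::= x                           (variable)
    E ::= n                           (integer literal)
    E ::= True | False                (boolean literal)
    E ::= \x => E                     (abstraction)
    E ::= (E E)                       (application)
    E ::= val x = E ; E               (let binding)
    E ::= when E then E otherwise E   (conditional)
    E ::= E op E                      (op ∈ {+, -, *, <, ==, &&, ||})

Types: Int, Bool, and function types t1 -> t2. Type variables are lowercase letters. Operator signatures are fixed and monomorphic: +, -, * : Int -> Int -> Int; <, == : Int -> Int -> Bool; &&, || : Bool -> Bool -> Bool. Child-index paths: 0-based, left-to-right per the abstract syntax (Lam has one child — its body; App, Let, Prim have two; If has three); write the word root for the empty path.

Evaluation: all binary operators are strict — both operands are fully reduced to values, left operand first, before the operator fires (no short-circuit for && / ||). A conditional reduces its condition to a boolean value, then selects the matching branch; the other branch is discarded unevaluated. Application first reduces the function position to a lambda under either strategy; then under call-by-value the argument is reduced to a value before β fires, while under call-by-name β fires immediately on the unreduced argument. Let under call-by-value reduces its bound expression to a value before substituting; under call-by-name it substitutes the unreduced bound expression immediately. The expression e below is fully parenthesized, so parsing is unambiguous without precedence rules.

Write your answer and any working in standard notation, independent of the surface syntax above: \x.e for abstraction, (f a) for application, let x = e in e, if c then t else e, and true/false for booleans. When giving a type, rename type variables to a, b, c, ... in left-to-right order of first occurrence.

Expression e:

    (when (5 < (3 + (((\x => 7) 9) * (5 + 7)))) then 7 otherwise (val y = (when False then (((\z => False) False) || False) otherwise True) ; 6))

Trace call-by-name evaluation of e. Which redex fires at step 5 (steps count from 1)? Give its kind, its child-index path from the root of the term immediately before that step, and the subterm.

Answer: delta at 0 : (5 < 87)

Trace:
step 0: (if (5 < (3 + (((\x.7) 9) * (5 + 7)))) then 7 else (let y = (if false then (((\z.false) false) || false) else true) in 6))
step 1: [beta@0.1.1.0] (if (5 < (3 + (7 * (5 + 7)))) then 7 else (let y = (if false then (((\z.false) false) || false) else true) in 6))
step 2: [delta@0.1.1.1] (if (5 < (3 + (7 * 12))) then 7 else (let y = (if false then (((\z.false) false) || false) else true) in 6))
step 3: [delta@0.1.1] (if (5 < (3 + 84)) then 7 else (let y = (if false then (((\z.false) false) || false) else true) in 6))
step 4: [delta@0.1] (if (5 < 87) then 7 else (let y = (if false then (((\z.false) false) || false) else true) in 6))
step 5: [delta@0] (if true then 7 else (let y = (if false then (((\z.false) false) || false) else true) in 6))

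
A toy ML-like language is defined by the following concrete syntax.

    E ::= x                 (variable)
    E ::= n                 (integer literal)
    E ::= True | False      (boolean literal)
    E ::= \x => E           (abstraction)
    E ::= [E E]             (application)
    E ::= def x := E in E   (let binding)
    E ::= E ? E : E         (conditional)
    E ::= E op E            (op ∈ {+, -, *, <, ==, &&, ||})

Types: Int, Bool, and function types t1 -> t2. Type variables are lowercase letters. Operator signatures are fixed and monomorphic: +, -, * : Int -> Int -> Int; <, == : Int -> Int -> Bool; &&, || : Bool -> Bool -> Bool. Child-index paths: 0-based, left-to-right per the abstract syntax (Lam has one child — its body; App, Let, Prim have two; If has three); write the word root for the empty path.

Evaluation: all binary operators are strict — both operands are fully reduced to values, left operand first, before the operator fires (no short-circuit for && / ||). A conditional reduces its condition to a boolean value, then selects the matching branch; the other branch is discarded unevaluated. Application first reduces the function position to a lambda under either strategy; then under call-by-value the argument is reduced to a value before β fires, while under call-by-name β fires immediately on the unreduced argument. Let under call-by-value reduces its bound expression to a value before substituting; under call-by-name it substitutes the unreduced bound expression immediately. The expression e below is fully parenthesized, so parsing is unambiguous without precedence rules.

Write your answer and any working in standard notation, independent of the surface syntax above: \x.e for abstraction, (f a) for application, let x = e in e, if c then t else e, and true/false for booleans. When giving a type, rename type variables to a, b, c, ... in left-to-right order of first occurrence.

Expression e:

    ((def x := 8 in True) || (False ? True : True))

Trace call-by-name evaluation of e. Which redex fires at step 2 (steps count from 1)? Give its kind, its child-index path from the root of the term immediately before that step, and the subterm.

Answer: if at 1 : (if false then true else true)

Derivation:
step 0: ((let x = 8 in true) || (if false then true else true))
step 1: [let@0] (true || (if false then true else true))
step 2: [if@1] (true || true)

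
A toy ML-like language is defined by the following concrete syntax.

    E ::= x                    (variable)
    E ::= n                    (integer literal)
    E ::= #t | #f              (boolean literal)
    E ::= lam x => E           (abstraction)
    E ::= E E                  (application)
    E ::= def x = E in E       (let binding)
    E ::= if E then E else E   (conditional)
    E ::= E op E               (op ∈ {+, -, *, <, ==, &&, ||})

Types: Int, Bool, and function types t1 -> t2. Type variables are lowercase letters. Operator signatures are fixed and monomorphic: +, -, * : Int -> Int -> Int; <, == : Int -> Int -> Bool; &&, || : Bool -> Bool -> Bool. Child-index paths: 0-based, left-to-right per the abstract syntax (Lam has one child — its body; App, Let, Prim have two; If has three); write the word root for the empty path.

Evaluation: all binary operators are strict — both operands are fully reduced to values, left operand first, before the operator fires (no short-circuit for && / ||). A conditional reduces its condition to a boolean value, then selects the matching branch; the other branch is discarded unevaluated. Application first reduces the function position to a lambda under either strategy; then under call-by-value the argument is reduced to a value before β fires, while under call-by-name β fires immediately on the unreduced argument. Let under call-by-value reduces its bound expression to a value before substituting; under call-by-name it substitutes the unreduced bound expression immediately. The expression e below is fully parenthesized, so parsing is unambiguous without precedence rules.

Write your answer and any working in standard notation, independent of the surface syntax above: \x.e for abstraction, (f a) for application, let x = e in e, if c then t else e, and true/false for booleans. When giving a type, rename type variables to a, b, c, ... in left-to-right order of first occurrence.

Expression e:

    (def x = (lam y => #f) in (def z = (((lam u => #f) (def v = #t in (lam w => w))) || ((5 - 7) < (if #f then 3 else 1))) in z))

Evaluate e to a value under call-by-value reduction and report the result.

Answer: true

Derivation:
step 0: (let x = (\y.false) in (let z = (((\u.false) (let v = true in (\w.w))) || ((5 - 7) < (if false then 3 else 1))) in z))
step 1: [let@root] (let z = (((\u.false) (let v = true in (\w.w))) || ((5 - 7) < (if false then 3 else 1))) in z)
step 2: [let@0.0.1] (let z = (((\u.false) (\w.w)) || ((5 - 7) < (if false then 3 else 1))) in z)
step 3: [beta@0.0] (let z = (false || ((5 - 7) < (if false then 3 else 1))) in z)
step 4: [delta@0.1.0] (let z = (false || (-2 < (if false then 3 else 1))) in z)
step 5: [if@0.1.1] (let z = (false || (-2 < 1)) in z)
step 6: [delta@0.1] (let z = (false || true) in z)
step 7: [delta@0] (let z = true in z)
step 8: [let@root] true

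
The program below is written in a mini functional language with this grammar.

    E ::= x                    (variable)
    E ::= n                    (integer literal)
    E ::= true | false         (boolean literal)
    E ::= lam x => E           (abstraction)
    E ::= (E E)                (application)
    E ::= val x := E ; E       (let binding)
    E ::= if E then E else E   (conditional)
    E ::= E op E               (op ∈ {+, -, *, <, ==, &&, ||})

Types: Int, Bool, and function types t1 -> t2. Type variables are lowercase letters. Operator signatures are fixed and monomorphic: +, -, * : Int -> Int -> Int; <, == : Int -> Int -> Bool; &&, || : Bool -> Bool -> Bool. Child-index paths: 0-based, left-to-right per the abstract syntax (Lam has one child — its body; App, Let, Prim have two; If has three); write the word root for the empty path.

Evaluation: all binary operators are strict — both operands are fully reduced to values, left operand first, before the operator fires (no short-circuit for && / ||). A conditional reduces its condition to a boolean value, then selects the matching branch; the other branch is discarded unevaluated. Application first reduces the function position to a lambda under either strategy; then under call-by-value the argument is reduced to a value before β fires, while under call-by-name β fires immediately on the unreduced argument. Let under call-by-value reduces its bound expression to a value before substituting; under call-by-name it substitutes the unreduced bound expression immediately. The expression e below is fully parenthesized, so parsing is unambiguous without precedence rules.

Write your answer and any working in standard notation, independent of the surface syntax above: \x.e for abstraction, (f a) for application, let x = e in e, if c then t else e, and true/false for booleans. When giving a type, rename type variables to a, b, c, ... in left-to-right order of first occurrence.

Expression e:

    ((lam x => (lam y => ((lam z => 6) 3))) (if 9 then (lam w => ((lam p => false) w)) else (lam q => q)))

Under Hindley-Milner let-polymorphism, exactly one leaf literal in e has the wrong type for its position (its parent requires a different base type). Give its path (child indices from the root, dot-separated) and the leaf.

Working:
\z._ : c -> Int
  unify c -> Int ~ Int -> d
  unify c ~ Int
  unify Int ~ d
_ _ : Int
\y._ : b -> Int
\x._ : a -> b -> Int
  unify Int ~ Bool
  FAIL: mismatch Int ~ Bool

Answer: 1.0 : 9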